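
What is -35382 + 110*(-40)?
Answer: -39782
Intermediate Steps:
-35382 + 110*(-40) = -35382 - 4400 = -39782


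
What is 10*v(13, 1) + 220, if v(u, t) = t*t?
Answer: 230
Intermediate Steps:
v(u, t) = t**2
10*v(13, 1) + 220 = 10*1**2 + 220 = 10*1 + 220 = 10 + 220 = 230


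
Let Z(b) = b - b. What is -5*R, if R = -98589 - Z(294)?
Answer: 492945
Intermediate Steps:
Z(b) = 0
R = -98589 (R = -98589 - 1*0 = -98589 + 0 = -98589)
-5*R = -5*(-98589) = 492945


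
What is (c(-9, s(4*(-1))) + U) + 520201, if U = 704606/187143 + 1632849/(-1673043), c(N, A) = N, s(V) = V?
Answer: 54290698976098753/104366095383 ≈ 5.2020e+5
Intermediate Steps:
U = 291086625217/104366095383 (U = 704606*(1/187143) + 1632849*(-1/1673043) = 704606/187143 - 544283/557681 = 291086625217/104366095383 ≈ 2.7891)
(c(-9, s(4*(-1))) + U) + 520201 = (-9 + 291086625217/104366095383) + 520201 = -648208233230/104366095383 + 520201 = 54290698976098753/104366095383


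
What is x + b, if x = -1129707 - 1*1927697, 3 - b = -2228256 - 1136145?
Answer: 307000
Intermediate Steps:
b = 3364404 (b = 3 - (-2228256 - 1136145) = 3 - 1*(-3364401) = 3 + 3364401 = 3364404)
x = -3057404 (x = -1129707 - 1927697 = -3057404)
x + b = -3057404 + 3364404 = 307000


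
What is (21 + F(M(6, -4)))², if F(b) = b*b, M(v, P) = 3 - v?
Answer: 900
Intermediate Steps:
F(b) = b²
(21 + F(M(6, -4)))² = (21 + (3 - 1*6)²)² = (21 + (3 - 6)²)² = (21 + (-3)²)² = (21 + 9)² = 30² = 900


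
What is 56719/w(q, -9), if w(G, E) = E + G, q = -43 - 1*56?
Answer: -56719/108 ≈ -525.18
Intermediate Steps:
q = -99 (q = -43 - 56 = -99)
56719/w(q, -9) = 56719/(-9 - 99) = 56719/(-108) = 56719*(-1/108) = -56719/108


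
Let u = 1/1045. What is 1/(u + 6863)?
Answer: 1045/7171836 ≈ 0.00014571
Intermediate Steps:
u = 1/1045 ≈ 0.00095694
1/(u + 6863) = 1/(1/1045 + 6863) = 1/(7171836/1045) = 1045/7171836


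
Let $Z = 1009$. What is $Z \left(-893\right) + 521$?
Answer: $-900516$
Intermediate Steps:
$Z \left(-893\right) + 521 = 1009 \left(-893\right) + 521 = -901037 + 521 = -900516$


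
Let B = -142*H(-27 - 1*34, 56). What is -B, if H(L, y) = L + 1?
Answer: -8520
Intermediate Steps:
H(L, y) = 1 + L
B = 8520 (B = -142*(1 + (-27 - 1*34)) = -142*(1 + (-27 - 34)) = -142*(1 - 61) = -142*(-60) = 8520)
-B = -1*8520 = -8520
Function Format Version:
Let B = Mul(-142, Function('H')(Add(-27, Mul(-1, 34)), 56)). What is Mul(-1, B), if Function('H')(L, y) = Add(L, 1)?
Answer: -8520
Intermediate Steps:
Function('H')(L, y) = Add(1, L)
B = 8520 (B = Mul(-142, Add(1, Add(-27, Mul(-1, 34)))) = Mul(-142, Add(1, Add(-27, -34))) = Mul(-142, Add(1, -61)) = Mul(-142, -60) = 8520)
Mul(-1, B) = Mul(-1, 8520) = -8520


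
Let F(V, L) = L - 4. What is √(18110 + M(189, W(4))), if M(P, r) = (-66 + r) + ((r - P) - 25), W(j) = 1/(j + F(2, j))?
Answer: √71322/2 ≈ 133.53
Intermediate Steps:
F(V, L) = -4 + L
W(j) = 1/(-4 + 2*j) (W(j) = 1/(j + (-4 + j)) = 1/(-4 + 2*j))
M(P, r) = -91 - P + 2*r (M(P, r) = (-66 + r) + (-25 + r - P) = -91 - P + 2*r)
√(18110 + M(189, W(4))) = √(18110 + (-91 - 1*189 + 2*(1/(2*(-2 + 4))))) = √(18110 + (-91 - 189 + 2*((½)/2))) = √(18110 + (-91 - 189 + 2*((½)*(½)))) = √(18110 + (-91 - 189 + 2*(¼))) = √(18110 + (-91 - 189 + ½)) = √(18110 - 559/2) = √(35661/2) = √71322/2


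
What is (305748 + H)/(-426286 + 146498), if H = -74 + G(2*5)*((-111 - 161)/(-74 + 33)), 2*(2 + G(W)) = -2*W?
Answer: -6264685/5735654 ≈ -1.0922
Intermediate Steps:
G(W) = -2 - W (G(W) = -2 + (-2*W)/2 = -2 - W)
H = -6298/41 (H = -74 + (-2 - 2*5)*((-111 - 161)/(-74 + 33)) = -74 + (-2 - 1*10)*(-272/(-41)) = -74 + (-2 - 10)*(-272*(-1/41)) = -74 - 12*272/41 = -74 - 3264/41 = -6298/41 ≈ -153.61)
(305748 + H)/(-426286 + 146498) = (305748 - 6298/41)/(-426286 + 146498) = (12529370/41)/(-279788) = (12529370/41)*(-1/279788) = -6264685/5735654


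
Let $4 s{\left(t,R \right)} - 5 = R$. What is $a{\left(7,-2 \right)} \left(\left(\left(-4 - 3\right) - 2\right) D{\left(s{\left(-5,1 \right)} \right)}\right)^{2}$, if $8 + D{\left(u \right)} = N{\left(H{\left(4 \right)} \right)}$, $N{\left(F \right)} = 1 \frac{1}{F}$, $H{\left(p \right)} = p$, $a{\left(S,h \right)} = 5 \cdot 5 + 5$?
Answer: $\frac{1167615}{8} \approx 1.4595 \cdot 10^{5}$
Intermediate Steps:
$a{\left(S,h \right)} = 30$ ($a{\left(S,h \right)} = 25 + 5 = 30$)
$s{\left(t,R \right)} = \frac{5}{4} + \frac{R}{4}$
$N{\left(F \right)} = \frac{1}{F}$
$D{\left(u \right)} = - \frac{31}{4}$ ($D{\left(u \right)} = -8 + \frac{1}{4} = - \frac{31}{4}$)
$a{\left(7,-2 \right)} \left(\left(\left(-4 - 3\right) - 2\right) D{\left(s{\left(-5,1 \right)} \right)}\right)^{2} = 30 \left(\left(\left(-4 - 3\right) - 2\right) \left(- \frac{31}{4}\right)\right)^{2} = 30 \left(\left(-7 - 2\right) \left(- \frac{31}{4}\right)\right)^{2} = 30 \left(\left(-9\right) \left(- \frac{31}{4}\right)\right)^{2} = 30 \left(\frac{279}{4}\right)^{2} = 30 \cdot \frac{77841}{16} = \frac{1167615}{8}$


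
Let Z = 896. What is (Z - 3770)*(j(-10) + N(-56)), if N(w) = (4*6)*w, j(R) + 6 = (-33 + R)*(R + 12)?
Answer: 4127064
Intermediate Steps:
j(R) = -6 + (-33 + R)*(12 + R) (j(R) = -6 + (-33 + R)*(R + 12) = -6 + (-33 + R)*(12 + R))
N(w) = 24*w
(Z - 3770)*(j(-10) + N(-56)) = (896 - 3770)*((-402 + (-10)² - 21*(-10)) + 24*(-56)) = -2874*((-402 + 100 + 210) - 1344) = -2874*(-92 - 1344) = -2874*(-1436) = 4127064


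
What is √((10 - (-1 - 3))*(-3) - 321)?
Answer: 11*I*√3 ≈ 19.053*I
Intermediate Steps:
√((10 - (-1 - 3))*(-3) - 321) = √((10 - 1*(-4))*(-3) - 321) = √((10 + 4)*(-3) - 321) = √(14*(-3) - 321) = √(-42 - 321) = √(-363) = 11*I*√3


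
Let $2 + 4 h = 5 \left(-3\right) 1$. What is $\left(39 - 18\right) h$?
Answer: $- \frac{357}{4} \approx -89.25$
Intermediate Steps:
$h = - \frac{17}{4}$ ($h = - \frac{1}{2} + \frac{5 \left(-3\right) 1}{4} = - \frac{1}{2} + \frac{\left(-15\right) 1}{4} = - \frac{1}{2} + \frac{1}{4} \left(-15\right) = - \frac{1}{2} - \frac{15}{4} = - \frac{17}{4} \approx -4.25$)
$\left(39 - 18\right) h = \left(39 - 18\right) \left(- \frac{17}{4}\right) = 21 \left(- \frac{17}{4}\right) = - \frac{357}{4}$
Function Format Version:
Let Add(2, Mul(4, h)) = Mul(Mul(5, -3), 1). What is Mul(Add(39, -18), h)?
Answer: Rational(-357, 4) ≈ -89.250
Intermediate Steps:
h = Rational(-17, 4) (h = Add(Rational(-1, 2), Mul(Rational(1, 4), Mul(Mul(5, -3), 1))) = Add(Rational(-1, 2), Mul(Rational(1, 4), Mul(-15, 1))) = Add(Rational(-1, 2), Mul(Rational(1, 4), -15)) = Add(Rational(-1, 2), Rational(-15, 4)) = Rational(-17, 4) ≈ -4.2500)
Mul(Add(39, -18), h) = Mul(Add(39, -18), Rational(-17, 4)) = Mul(21, Rational(-17, 4)) = Rational(-357, 4)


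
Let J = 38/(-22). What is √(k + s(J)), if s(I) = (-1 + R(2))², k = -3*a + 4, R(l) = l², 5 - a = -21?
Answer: I*√65 ≈ 8.0623*I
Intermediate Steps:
a = 26 (a = 5 - 1*(-21) = 5 + 21 = 26)
k = -74 (k = -3*26 + 4 = -78 + 4 = -74)
J = -19/11 (J = 38*(-1/22) = -19/11 ≈ -1.7273)
s(I) = 9 (s(I) = (-1 + 2²)² = (-1 + 4)² = 3² = 9)
√(k + s(J)) = √(-74 + 9) = √(-65) = I*√65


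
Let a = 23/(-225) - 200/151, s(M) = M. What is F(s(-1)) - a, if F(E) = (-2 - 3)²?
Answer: 897848/33975 ≈ 26.427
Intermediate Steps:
a = -48473/33975 (a = 23*(-1/225) - 200*1/151 = -23/225 - 200/151 = -48473/33975 ≈ -1.4267)
F(E) = 25 (F(E) = (-5)² = 25)
F(s(-1)) - a = 25 - 1*(-48473/33975) = 25 + 48473/33975 = 897848/33975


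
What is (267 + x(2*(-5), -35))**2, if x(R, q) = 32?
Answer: 89401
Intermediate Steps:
(267 + x(2*(-5), -35))**2 = (267 + 32)**2 = 299**2 = 89401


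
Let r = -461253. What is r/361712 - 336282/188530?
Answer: -8022971649/2622829360 ≈ -3.0589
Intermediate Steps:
r/361712 - 336282/188530 = -461253/361712 - 336282/188530 = -461253*1/361712 - 336282*1/188530 = -35481/27824 - 168141/94265 = -8022971649/2622829360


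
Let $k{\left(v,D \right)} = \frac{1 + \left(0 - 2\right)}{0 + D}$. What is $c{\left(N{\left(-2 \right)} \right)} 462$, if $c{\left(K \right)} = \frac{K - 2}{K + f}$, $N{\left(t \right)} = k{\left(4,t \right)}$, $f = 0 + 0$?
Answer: $-1386$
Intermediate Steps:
$f = 0$
$k{\left(v,D \right)} = - \frac{1}{D}$ ($k{\left(v,D \right)} = \frac{1 + \left(0 - 2\right)}{D} = \frac{1 - 2}{D} = - \frac{1}{D}$)
$N{\left(t \right)} = - \frac{1}{t}$
$c{\left(K \right)} = \frac{-2 + K}{K}$ ($c{\left(K \right)} = \frac{K - 2}{K + 0} = \frac{-2 + K}{K}$)
$c{\left(N{\left(-2 \right)} \right)} 462 = \frac{-2 - \frac{1}{-2}}{\left(-1\right) \frac{1}{-2}} \cdot 462 = \frac{-2 - - \frac{1}{2}}{\left(-1\right) \left(- \frac{1}{2}\right)} 462 = \frac{1}{\frac{1}{2}} \left(-2 + \frac{1}{2}\right) 462 = 2 \left(- \frac{3}{2}\right) 462 = \left(-3\right) 462 = -1386$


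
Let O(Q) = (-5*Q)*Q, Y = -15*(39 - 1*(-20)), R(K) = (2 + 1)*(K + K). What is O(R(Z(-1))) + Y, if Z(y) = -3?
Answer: -2505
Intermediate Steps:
R(K) = 6*K (R(K) = 3*(2*K) = 6*K)
Y = -885 (Y = -15*(39 + 20) = -15*59 = -885)
O(Q) = -5*Q**2
O(R(Z(-1))) + Y = -5*(6*(-3))**2 - 885 = -5*(-18)**2 - 885 = -5*324 - 885 = -1620 - 885 = -2505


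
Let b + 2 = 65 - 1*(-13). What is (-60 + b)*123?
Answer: 1968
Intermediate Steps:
b = 76 (b = -2 + (65 - 1*(-13)) = -2 + (65 + 13) = -2 + 78 = 76)
(-60 + b)*123 = (-60 + 76)*123 = 16*123 = 1968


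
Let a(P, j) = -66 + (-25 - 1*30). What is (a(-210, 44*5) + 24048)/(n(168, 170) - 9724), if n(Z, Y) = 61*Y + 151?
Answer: 23927/797 ≈ 30.021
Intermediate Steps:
n(Z, Y) = 151 + 61*Y
a(P, j) = -121 (a(P, j) = -66 + (-25 - 30) = -66 - 55 = -121)
(a(-210, 44*5) + 24048)/(n(168, 170) - 9724) = (-121 + 24048)/((151 + 61*170) - 9724) = 23927/((151 + 10370) - 9724) = 23927/(10521 - 9724) = 23927/797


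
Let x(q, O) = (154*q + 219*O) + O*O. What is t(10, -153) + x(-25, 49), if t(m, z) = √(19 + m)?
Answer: 9282 + √29 ≈ 9287.4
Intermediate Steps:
x(q, O) = O² + 154*q + 219*O (x(q, O) = (154*q + 219*O) + O² = O² + 154*q + 219*O)
t(10, -153) + x(-25, 49) = √(19 + 10) + (49² + 154*(-25) + 219*49) = √29 + (2401 - 3850 + 10731) = √29 + 9282 = 9282 + √29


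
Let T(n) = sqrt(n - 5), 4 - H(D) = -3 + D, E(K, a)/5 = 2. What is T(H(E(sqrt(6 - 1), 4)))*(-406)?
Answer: -812*I*sqrt(2) ≈ -1148.3*I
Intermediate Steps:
E(K, a) = 10 (E(K, a) = 5*2 = 10)
H(D) = 7 - D (H(D) = 4 - (-3 + D) = 4 + (3 - D) = 7 - D)
T(n) = sqrt(-5 + n)
T(H(E(sqrt(6 - 1), 4)))*(-406) = sqrt(-5 + (7 - 1*10))*(-406) = sqrt(-5 + (7 - 10))*(-406) = sqrt(-5 - 3)*(-406) = sqrt(-8)*(-406) = (2*I*sqrt(2))*(-406) = -812*I*sqrt(2)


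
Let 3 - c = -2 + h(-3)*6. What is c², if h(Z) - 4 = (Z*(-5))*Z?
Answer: 63001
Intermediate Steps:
h(Z) = 4 - 5*Z² (h(Z) = 4 + (Z*(-5))*Z = 4 + (-5*Z)*Z = 4 - 5*Z²)
c = 251 (c = 3 - (-2 + (4 - 5*(-3)²)*6) = 3 - (-2 + (4 - 5*9)*6) = 3 - (-2 + (4 - 45)*6) = 3 - (-2 - 41*6) = 3 - (-2 - 246) = 3 - 1*(-248) = 3 + 248 = 251)
c² = 251² = 63001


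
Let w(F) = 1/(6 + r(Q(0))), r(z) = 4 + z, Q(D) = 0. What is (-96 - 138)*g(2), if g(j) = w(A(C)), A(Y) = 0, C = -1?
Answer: -117/5 ≈ -23.400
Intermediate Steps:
w(F) = ⅒ (w(F) = 1/(6 + (4 + 0)) = 1/(6 + 4) = 1/10 = ⅒)
g(j) = ⅒
(-96 - 138)*g(2) = (-96 - 138)*(⅒) = -234*⅒ = -117/5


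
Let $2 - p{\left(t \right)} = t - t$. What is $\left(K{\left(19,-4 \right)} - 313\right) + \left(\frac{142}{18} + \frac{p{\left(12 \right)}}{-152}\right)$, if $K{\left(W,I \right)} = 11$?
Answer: $- \frac{201181}{684} \approx -294.12$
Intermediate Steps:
$p{\left(t \right)} = 2$ ($p{\left(t \right)} = 2 - \left(t - t\right) = 2 - 0 = 2 + 0 = 2$)
$\left(K{\left(19,-4 \right)} - 313\right) + \left(\frac{142}{18} + \frac{p{\left(12 \right)}}{-152}\right) = \left(11 - 313\right) + \left(\frac{142}{18} + \frac{2}{-152}\right) = -302 + \left(142 \cdot \frac{1}{18} + 2 \left(- \frac{1}{152}\right)\right) = -302 + \left(\frac{71}{9} - \frac{1}{76}\right) = -302 + \frac{5387}{684} = - \frac{201181}{684}$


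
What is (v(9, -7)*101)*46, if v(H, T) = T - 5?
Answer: -55752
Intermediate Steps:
v(H, T) = -5 + T
(v(9, -7)*101)*46 = ((-5 - 7)*101)*46 = -12*101*46 = -1212*46 = -55752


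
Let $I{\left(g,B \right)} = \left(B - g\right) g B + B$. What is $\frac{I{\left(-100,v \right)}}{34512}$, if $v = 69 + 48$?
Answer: $- \frac{846261}{11504} \approx -73.562$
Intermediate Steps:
$v = 117$
$I{\left(g,B \right)} = B + B g \left(B - g\right)$ ($I{\left(g,B \right)} = g \left(B - g\right) B + B = B g \left(B - g\right) + B = B + B g \left(B - g\right)$)
$\frac{I{\left(-100,v \right)}}{34512} = \frac{117 \left(1 - \left(-100\right)^{2} + 117 \left(-100\right)\right)}{34512} = 117 \left(1 - 10000 - 11700\right) \frac{1}{34512} = 117 \left(-21699\right) \frac{1}{34512} = \left(-2538783\right) \frac{1}{34512} = - \frac{846261}{11504}$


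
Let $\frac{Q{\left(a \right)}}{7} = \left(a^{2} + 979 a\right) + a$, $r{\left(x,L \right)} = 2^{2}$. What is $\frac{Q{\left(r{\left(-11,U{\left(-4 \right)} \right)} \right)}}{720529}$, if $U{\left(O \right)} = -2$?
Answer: $\frac{27552}{720529} \approx 0.038239$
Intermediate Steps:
$r{\left(x,L \right)} = 4$
$Q{\left(a \right)} = 7 a^{2} + 6860 a$ ($Q{\left(a \right)} = 7 \left(\left(a^{2} + 979 a\right) + a\right) = 7 \left(a^{2} + 980 a\right) = 7 a^{2} + 6860 a$)
$\frac{Q{\left(r{\left(-11,U{\left(-4 \right)} \right)} \right)}}{720529} = \frac{7 \cdot 4 \left(980 + 4\right)}{720529} = 7 \cdot 4 \cdot 984 \cdot \frac{1}{720529} = 27552 \cdot \frac{1}{720529} = \frac{27552}{720529}$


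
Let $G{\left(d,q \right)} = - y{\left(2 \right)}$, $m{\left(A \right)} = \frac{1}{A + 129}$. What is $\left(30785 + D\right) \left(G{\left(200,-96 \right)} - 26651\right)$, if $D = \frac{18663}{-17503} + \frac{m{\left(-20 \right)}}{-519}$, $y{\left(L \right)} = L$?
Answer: $- \frac{812412436468463237}{990162213} \approx -8.2048 \cdot 10^{8}$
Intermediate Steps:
$m{\left(A \right)} = \frac{1}{129 + A}$
$D = - \frac{1055802076}{990162213}$ ($D = \frac{18663}{-17503} + \frac{1}{\left(129 - 20\right) \left(-519\right)} = 18663 \left(- \frac{1}{17503}\right) + \frac{1}{109} \left(- \frac{1}{519}\right) = - \frac{18663}{17503} + \frac{1}{109} \left(- \frac{1}{519}\right) = - \frac{18663}{17503} - \frac{1}{56571} = - \frac{1055802076}{990162213} \approx -1.0663$)
$G{\left(d,q \right)} = -2$ ($G{\left(d,q \right)} = \left(-1\right) 2 = -2$)
$\left(30785 + D\right) \left(G{\left(200,-96 \right)} - 26651\right) = \left(30785 - \frac{1055802076}{990162213}\right) \left(-2 - 26651\right) = \frac{30481087925129}{990162213} \left(-26653\right) = - \frac{812412436468463237}{990162213}$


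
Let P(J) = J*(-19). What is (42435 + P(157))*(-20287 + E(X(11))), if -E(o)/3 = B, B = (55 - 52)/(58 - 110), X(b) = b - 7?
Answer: -10404626645/13 ≈ -8.0036e+8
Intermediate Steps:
X(b) = -7 + b
P(J) = -19*J
B = -3/52 (B = 3/(-52) = 3*(-1/52) = -3/52 ≈ -0.057692)
E(o) = 9/52 (E(o) = -3*(-3/52) = 9/52)
(42435 + P(157))*(-20287 + E(X(11))) = (42435 - 19*157)*(-20287 + 9/52) = (42435 - 2983)*(-1054915/52) = 39452*(-1054915/52) = -10404626645/13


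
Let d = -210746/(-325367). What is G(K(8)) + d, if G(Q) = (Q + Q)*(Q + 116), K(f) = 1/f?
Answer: 309009815/10411744 ≈ 29.679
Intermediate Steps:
d = 210746/325367 (d = -210746*(-1/325367) = 210746/325367 ≈ 0.64772)
G(Q) = 2*Q*(116 + Q) (G(Q) = (2*Q)*(116 + Q) = 2*Q*(116 + Q))
G(K(8)) + d = 2*(116 + 1/8)/8 + 210746/325367 = 2*(1/8)*(116 + 1/8) + 210746/325367 = 2*(1/8)*(929/8) + 210746/325367 = 929/32 + 210746/325367 = 309009815/10411744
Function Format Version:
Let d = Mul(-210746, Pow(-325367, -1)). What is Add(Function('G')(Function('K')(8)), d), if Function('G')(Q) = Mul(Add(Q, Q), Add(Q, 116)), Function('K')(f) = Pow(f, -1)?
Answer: Rational(309009815, 10411744) ≈ 29.679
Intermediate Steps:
d = Rational(210746, 325367) (d = Mul(-210746, Rational(-1, 325367)) = Rational(210746, 325367) ≈ 0.64772)
Function('G')(Q) = Mul(2, Q, Add(116, Q)) (Function('G')(Q) = Mul(Mul(2, Q), Add(116, Q)) = Mul(2, Q, Add(116, Q)))
Add(Function('G')(Function('K')(8)), d) = Add(Mul(2, Pow(8, -1), Add(116, Pow(8, -1))), Rational(210746, 325367)) = Add(Mul(2, Rational(1, 8), Add(116, Rational(1, 8))), Rational(210746, 325367)) = Add(Mul(2, Rational(1, 8), Rational(929, 8)), Rational(210746, 325367)) = Add(Rational(929, 32), Rational(210746, 325367)) = Rational(309009815, 10411744)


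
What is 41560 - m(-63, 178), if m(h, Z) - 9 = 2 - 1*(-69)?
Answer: 41480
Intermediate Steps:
m(h, Z) = 80 (m(h, Z) = 9 + (2 - 1*(-69)) = 9 + (2 + 69) = 9 + 71 = 80)
41560 - m(-63, 178) = 41560 - 1*80 = 41560 - 80 = 41480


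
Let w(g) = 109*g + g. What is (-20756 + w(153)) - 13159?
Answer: -17085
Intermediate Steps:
w(g) = 110*g
(-20756 + w(153)) - 13159 = (-20756 + 110*153) - 13159 = (-20756 + 16830) - 13159 = -3926 - 13159 = -17085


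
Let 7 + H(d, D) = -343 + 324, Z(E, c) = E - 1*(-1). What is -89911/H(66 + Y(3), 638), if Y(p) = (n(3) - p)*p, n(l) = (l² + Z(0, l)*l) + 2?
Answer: 89911/26 ≈ 3458.1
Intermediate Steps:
Z(E, c) = 1 + E (Z(E, c) = E + 1 = 1 + E)
n(l) = 2 + l + l² (n(l) = (l² + (1 + 0)*l) + 2 = (l² + 1*l) + 2 = (l² + l) + 2 = (l + l²) + 2 = 2 + l + l²)
Y(p) = p*(14 - p) (Y(p) = ((2 + 3 + 3²) - p)*p = ((2 + 3 + 9) - p)*p = (14 - p)*p = p*(14 - p))
H(d, D) = -26 (H(d, D) = -7 + (-343 + 324) = -7 - 19 = -26)
-89911/H(66 + Y(3), 638) = -89911/(-26) = -89911*(-1/26) = 89911/26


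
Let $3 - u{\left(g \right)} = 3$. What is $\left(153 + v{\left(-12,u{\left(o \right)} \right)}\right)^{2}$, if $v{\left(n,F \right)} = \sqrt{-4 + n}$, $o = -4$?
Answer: $23393 + 1224 i \approx 23393.0 + 1224.0 i$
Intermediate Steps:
$u{\left(g \right)} = 0$ ($u{\left(g \right)} = 3 - 3 = 0$)
$\left(153 + v{\left(-12,u{\left(o \right)} \right)}\right)^{2} = \left(153 + \sqrt{-4 - 12}\right)^{2} = \left(153 + \sqrt{-16}\right)^{2} = \left(153 + 4 i\right)^{2}$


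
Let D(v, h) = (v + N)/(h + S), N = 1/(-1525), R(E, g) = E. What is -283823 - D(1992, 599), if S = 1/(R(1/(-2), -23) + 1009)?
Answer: -522944931404458/1842482125 ≈ -2.8383e+5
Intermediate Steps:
S = 2/2017 (S = 1/(1/(-2) + 1009) = 1/(-1/2 + 1009) = 1/(2017/2) = 2/2017 ≈ 0.00099157)
N = -1/1525 ≈ -0.00065574
D(v, h) = (-1/1525 + v)/(2/2017 + h) (D(v, h) = (v - 1/1525)/(h + 2/2017) = (-1/1525 + v)/(2/2017 + h))
-283823 - D(1992, 599) = -283823 - 2017*(-1 + 1525*1992)/(1525*(2 + 2017*599)) = -283823 - 2017*(-1 + 3037800)/(1525*(2 + 1208183)) = -283823 - 2017*3037799/(1525*1208185) = -283823 - 1*6127240583/1842482125 = -283823 - 6127240583/1842482125 = -522944931404458/1842482125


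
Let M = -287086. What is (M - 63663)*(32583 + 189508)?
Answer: -77898196159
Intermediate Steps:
(M - 63663)*(32583 + 189508) = (-287086 - 63663)*(32583 + 189508) = -350749*222091 = -77898196159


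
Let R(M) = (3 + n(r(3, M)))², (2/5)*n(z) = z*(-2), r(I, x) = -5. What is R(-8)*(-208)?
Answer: -163072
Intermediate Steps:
n(z) = -5*z (n(z) = 5*(z*(-2))/2 = 5*(-2*z)/2 = -5*z)
R(M) = 784 (R(M) = (3 - 5*(-5))² = (3 + 25)² = 28² = 784)
R(-8)*(-208) = 784*(-208) = -163072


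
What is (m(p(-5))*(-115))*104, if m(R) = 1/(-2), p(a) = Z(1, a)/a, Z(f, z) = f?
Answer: 5980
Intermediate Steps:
p(a) = 1/a
m(R) = -½
(m(p(-5))*(-115))*104 = -½*(-115)*104 = (115/2)*104 = 5980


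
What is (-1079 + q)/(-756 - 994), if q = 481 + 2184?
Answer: -793/875 ≈ -0.90629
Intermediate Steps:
q = 2665
(-1079 + q)/(-756 - 994) = (-1079 + 2665)/(-756 - 994) = 1586/(-1750) = 1586*(-1/1750) = -793/875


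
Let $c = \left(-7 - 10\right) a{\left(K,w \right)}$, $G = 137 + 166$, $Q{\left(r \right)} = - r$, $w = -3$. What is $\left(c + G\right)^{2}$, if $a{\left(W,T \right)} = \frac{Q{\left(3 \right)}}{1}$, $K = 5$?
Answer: $125316$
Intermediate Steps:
$G = 303$
$a{\left(W,T \right)} = -3$ ($a{\left(W,T \right)} = \frac{\left(-1\right) 3}{1} = \left(-3\right) 1 = -3$)
$c = 51$ ($c = \left(-7 - 10\right) \left(-3\right) = \left(-17\right) \left(-3\right) = 51$)
$\left(c + G\right)^{2} = \left(51 + 303\right)^{2} = 354^{2} = 125316$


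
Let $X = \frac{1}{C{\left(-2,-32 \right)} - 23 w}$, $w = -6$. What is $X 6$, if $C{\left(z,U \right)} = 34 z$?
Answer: $\frac{3}{35} \approx 0.085714$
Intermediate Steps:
$X = \frac{1}{70}$ ($X = \frac{1}{34 \left(-2\right) - -138} = \frac{1}{-68 + 138} = \frac{1}{70} \approx 0.014286$)
$X 6 = \frac{1}{70} \cdot 6 = \frac{3}{35}$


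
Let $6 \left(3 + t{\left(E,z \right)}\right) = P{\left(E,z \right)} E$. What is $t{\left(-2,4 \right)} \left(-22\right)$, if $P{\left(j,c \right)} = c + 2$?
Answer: $110$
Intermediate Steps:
$P{\left(j,c \right)} = 2 + c$
$t{\left(E,z \right)} = -3 + \frac{E \left(2 + z\right)}{6}$ ($t{\left(E,z \right)} = -3 + \frac{\left(2 + z\right) E}{6} = -3 + \frac{E \left(2 + z\right)}{6}$)
$t{\left(-2,4 \right)} \left(-22\right) = \left(-3 + \frac{1}{6} \left(-2\right) \left(2 + 4\right)\right) \left(-22\right) = \left(-3 + \frac{1}{6} \left(-2\right) 6\right) \left(-22\right) = \left(-3 - 2\right) \left(-22\right) = \left(-5\right) \left(-22\right) = 110$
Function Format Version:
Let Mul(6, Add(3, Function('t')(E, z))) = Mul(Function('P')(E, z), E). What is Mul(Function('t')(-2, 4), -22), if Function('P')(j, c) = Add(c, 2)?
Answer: 110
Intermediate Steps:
Function('P')(j, c) = Add(2, c)
Function('t')(E, z) = Add(-3, Mul(Rational(1, 6), E, Add(2, z))) (Function('t')(E, z) = Add(-3, Mul(Rational(1, 6), Mul(Add(2, z), E))) = Add(-3, Mul(Rational(1, 6), Mul(E, Add(2, z)))) = Add(-3, Mul(Rational(1, 6), E, Add(2, z))))
Mul(Function('t')(-2, 4), -22) = Mul(Add(-3, Mul(Rational(1, 6), -2, Add(2, 4))), -22) = Mul(Add(-3, Mul(Rational(1, 6), -2, 6)), -22) = Mul(Add(-3, -2), -22) = Mul(-5, -22) = 110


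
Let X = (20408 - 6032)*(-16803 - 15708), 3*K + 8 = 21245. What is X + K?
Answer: -467371057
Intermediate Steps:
K = 7079 (K = -8/3 + (1/3)*21245 = -8/3 + 21245/3 = 7079)
X = -467378136 (X = 14376*(-32511) = -467378136)
X + K = -467378136 + 7079 = -467371057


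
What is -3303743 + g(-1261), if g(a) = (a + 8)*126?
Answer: -3461621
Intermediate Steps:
g(a) = 1008 + 126*a (g(a) = (8 + a)*126 = 1008 + 126*a)
-3303743 + g(-1261) = -3303743 + (1008 + 126*(-1261)) = -3303743 + (1008 - 158886) = -3303743 - 157878 = -3461621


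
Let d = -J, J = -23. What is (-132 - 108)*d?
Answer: -5520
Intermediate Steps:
d = 23 (d = -1*(-23) = 23)
(-132 - 108)*d = (-132 - 108)*23 = -240*23 = -5520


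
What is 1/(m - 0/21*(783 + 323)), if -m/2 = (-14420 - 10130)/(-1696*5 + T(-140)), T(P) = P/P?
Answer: -8479/49100 ≈ -0.17269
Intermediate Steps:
T(P) = 1
m = -49100/8479 (m = -2*(-14420 - 10130)/(-1696*5 + 1) = -(-49100)/(-8480 + 1) = -(-49100)/(-8479) = -(-49100)*(-1)/8479 = -2*24550/8479 = -49100/8479 ≈ -5.7908)
1/(m - 0/21*(783 + 323)) = 1/(-49100/8479 - 0/21*(783 + 323)) = 1/(-49100/8479 - 0*(1/21)*1106) = 1/(-49100/8479 - 0*1106) = 1/(-49100/8479 - 1*0) = 1/(-49100/8479 + 0) = 1/(-49100/8479) = -8479/49100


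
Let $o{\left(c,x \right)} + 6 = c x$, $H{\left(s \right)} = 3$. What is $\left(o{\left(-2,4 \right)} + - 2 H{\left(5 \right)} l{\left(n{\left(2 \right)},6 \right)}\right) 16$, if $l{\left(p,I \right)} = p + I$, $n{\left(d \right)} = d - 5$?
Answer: $-512$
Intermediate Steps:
$n{\left(d \right)} = -5 + d$
$l{\left(p,I \right)} = I + p$
$o{\left(c,x \right)} = -6 + c x$
$\left(o{\left(-2,4 \right)} + - 2 H{\left(5 \right)} l{\left(n{\left(2 \right)},6 \right)}\right) 16 = \left(\left(-6 - 8\right) + \left(-2\right) 3 \left(6 + \left(-5 + 2\right)\right)\right) 16 = \left(\left(-6 - 8\right) - 6 \left(6 - 3\right)\right) 16 = \left(-14 - 18\right) 16 = \left(-32\right) 16 = -512$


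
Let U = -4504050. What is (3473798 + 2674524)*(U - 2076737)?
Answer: -40460797489414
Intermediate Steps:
(3473798 + 2674524)*(U - 2076737) = (3473798 + 2674524)*(-4504050 - 2076737) = 6148322*(-6580787) = -40460797489414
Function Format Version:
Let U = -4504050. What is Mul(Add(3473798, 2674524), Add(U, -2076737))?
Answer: -40460797489414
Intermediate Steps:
Mul(Add(3473798, 2674524), Add(U, -2076737)) = Mul(Add(3473798, 2674524), Add(-4504050, -2076737)) = Mul(6148322, -6580787) = -40460797489414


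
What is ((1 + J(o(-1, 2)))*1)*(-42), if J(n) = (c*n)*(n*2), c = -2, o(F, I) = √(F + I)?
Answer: 126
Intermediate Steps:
J(n) = -4*n² (J(n) = (-2*n)*(n*2) = (-2*n)*(2*n) = -4*n²)
((1 + J(o(-1, 2)))*1)*(-42) = ((1 - 4*(√(-1 + 2))²)*1)*(-42) = ((1 - 4*(√1)²)*1)*(-42) = ((1 - 4*1²)*1)*(-42) = ((1 - 4*1)*1)*(-42) = ((1 - 4)*1)*(-42) = -3*1*(-42) = -3*(-42) = 126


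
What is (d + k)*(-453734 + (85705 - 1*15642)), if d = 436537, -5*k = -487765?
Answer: -204914844390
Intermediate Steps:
k = 97553 (k = -1/5*(-487765) = 97553)
(d + k)*(-453734 + (85705 - 1*15642)) = (436537 + 97553)*(-453734 + (85705 - 1*15642)) = 534090*(-453734 + (85705 - 15642)) = 534090*(-453734 + 70063) = 534090*(-383671) = -204914844390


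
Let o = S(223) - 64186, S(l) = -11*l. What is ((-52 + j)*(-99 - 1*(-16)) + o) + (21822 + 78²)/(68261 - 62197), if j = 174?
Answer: -232737527/3032 ≈ -76760.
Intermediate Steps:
o = -66639 (o = -11*223 - 64186 = -2453 - 64186 = -66639)
((-52 + j)*(-99 - 1*(-16)) + o) + (21822 + 78²)/(68261 - 62197) = ((-52 + 174)*(-99 - 1*(-16)) - 66639) + (21822 + 78²)/(68261 - 62197) = (122*(-99 + 16) - 66639) + (21822 + 6084)/6064 = (122*(-83) - 66639) + 27906*(1/6064) = (-10126 - 66639) + 13953/3032 = -76765 + 13953/3032 = -232737527/3032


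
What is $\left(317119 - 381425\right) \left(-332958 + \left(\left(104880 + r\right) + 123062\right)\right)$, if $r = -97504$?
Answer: $13023251120$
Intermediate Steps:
$\left(317119 - 381425\right) \left(-332958 + \left(\left(104880 + r\right) + 123062\right)\right) = \left(317119 - 381425\right) \left(-332958 + \left(\left(104880 - 97504\right) + 123062\right)\right) = - 64306 \left(-332958 + \left(7376 + 123062\right)\right) = - 64306 \left(-332958 + 130438\right) = \left(-64306\right) \left(-202520\right) = 13023251120$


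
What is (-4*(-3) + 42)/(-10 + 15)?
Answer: 54/5 ≈ 10.800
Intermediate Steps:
(-4*(-3) + 42)/(-10 + 15) = (12 + 42)/5 = 54*(⅕) = 54/5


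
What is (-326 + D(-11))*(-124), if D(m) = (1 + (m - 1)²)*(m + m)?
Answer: 435984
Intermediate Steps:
D(m) = 2*m*(1 + (-1 + m)²) (D(m) = (1 + (-1 + m)²)*(2*m) = 2*m*(1 + (-1 + m)²))
(-326 + D(-11))*(-124) = (-326 + 2*(-11)*(1 + (-1 - 11)²))*(-124) = (-326 + 2*(-11)*(1 + (-12)²))*(-124) = (-326 + 2*(-11)*(1 + 144))*(-124) = (-326 + 2*(-11)*145)*(-124) = (-326 - 3190)*(-124) = -3516*(-124) = 435984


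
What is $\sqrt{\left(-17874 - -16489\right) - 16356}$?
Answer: $i \sqrt{17741} \approx 133.2 i$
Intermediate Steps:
$\sqrt{\left(-17874 - -16489\right) - 16356} = \sqrt{\left(-17874 + 16489\right) - 16356} = \sqrt{-1385 - 16356} = \sqrt{-17741} = i \sqrt{17741}$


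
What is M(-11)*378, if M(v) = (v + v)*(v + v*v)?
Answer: -914760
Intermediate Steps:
M(v) = 2*v*(v + v**2) (M(v) = (2*v)*(v + v**2) = 2*v*(v + v**2))
M(-11)*378 = (2*(-11)**2*(1 - 11))*378 = (2*121*(-10))*378 = -2420*378 = -914760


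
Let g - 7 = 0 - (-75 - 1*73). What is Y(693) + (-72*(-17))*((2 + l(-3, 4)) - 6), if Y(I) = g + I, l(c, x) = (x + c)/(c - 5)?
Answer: -4201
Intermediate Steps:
l(c, x) = (c + x)/(-5 + c)
g = 155 (g = 7 + (0 - (-75 - 1*73)) = 7 + (0 - (-75 - 73)) = 7 + (0 - 1*(-148)) = 7 + (0 + 148) = 7 + 148 = 155)
Y(I) = 155 + I
Y(693) + (-72*(-17))*((2 + l(-3, 4)) - 6) = (155 + 693) + (-72*(-17))*((2 + (-3 + 4)/(-5 - 3)) - 6) = 848 + 1224*((2 + 1/(-8)) - 6) = 848 + 1224*((2 - ⅛*1) - 6) = 848 + 1224*((2 - ⅛) - 6) = 848 + 1224*(15/8 - 6) = 848 + 1224*(-33/8) = 848 - 5049 = -4201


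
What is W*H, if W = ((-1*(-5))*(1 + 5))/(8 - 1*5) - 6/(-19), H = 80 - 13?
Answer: 13132/19 ≈ 691.16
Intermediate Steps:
H = 67
W = 196/19 (W = (5*6)/(8 - 5) - 6*(-1/19) = 30/3 + 6/19 = 30*(⅓) + 6/19 = 10 + 6/19 = 196/19 ≈ 10.316)
W*H = (196/19)*67 = 13132/19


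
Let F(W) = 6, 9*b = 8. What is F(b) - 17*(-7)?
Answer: 125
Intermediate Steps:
b = 8/9 (b = (⅑)*8 = 8/9 ≈ 0.88889)
F(b) - 17*(-7) = 6 - 17*(-7) = 6 + 119 = 125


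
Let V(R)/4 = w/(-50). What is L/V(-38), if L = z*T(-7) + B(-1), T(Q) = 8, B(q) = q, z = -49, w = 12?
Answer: 3275/8 ≈ 409.38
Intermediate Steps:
V(R) = -24/25 (V(R) = 4*(12/(-50)) = 4*(12*(-1/50)) = 4*(-6/25) = -24/25)
L = -393 (L = -49*8 - 1 = -392 - 1 = -393)
L/V(-38) = -393/(-24/25) = -393*(-25/24) = 3275/8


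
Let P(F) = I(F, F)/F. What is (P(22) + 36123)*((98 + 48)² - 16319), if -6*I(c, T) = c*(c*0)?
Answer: 180506631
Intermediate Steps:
I(c, T) = 0 (I(c, T) = -c*c*0/6 = -c*0/6 = -⅙*0 = 0)
P(F) = 0 (P(F) = 0/F = 0)
(P(22) + 36123)*((98 + 48)² - 16319) = (0 + 36123)*((98 + 48)² - 16319) = 36123*(146² - 16319) = 36123*(21316 - 16319) = 36123*4997 = 180506631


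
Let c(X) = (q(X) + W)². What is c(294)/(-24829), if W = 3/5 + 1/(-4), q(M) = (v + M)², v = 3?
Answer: -3112355770969/9931600 ≈ -3.1338e+5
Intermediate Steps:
q(M) = (3 + M)²
W = 7/20 (W = 3*(⅕) + 1*(-¼) = ⅗ - ¼ = 7/20 ≈ 0.35000)
c(X) = (7/20 + (3 + X)²)² (c(X) = ((3 + X)² + 7/20)² = (7/20 + (3 + X)²)²)
c(294)/(-24829) = ((7 + 20*(3 + 294)²)²/400)/(-24829) = ((7 + 20*297²)²/400)*(-1/24829) = ((7 + 20*88209)²/400)*(-1/24829) = ((7 + 1764180)²/400)*(-1/24829) = ((1/400)*1764187²)*(-1/24829) = ((1/400)*3112355770969)*(-1/24829) = (3112355770969/400)*(-1/24829) = -3112355770969/9931600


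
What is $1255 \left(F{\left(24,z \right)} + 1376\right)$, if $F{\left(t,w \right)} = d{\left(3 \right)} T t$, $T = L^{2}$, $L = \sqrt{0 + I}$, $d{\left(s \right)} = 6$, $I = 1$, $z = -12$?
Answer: $1907600$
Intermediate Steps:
$L = 1$ ($L = \sqrt{0 + 1} = \sqrt{1} = 1$)
$T = 1$ ($T = 1^{2} = 1$)
$F{\left(t,w \right)} = 6 t$ ($F{\left(t,w \right)} = 6 \cdot 1 t = 6 t$)
$1255 \left(F{\left(24,z \right)} + 1376\right) = 1255 \left(6 \cdot 24 + 1376\right) = 1255 \left(144 + 1376\right) = 1255 \cdot 1520 = 1907600$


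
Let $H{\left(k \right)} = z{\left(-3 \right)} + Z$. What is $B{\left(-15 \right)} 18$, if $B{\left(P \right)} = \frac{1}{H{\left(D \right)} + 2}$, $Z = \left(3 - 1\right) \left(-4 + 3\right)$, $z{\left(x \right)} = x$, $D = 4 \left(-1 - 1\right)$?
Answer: $-6$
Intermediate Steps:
$D = -8$ ($D = 4 \left(-2\right) = -8$)
$Z = -2$ ($Z = 2 \left(-1\right) = -2$)
$H{\left(k \right)} = -5$ ($H{\left(k \right)} = -3 - 2 = -5$)
$B{\left(P \right)} = - \frac{1}{3}$ ($B{\left(P \right)} = \frac{1}{-5 + 2} = \frac{1}{-3} = - \frac{1}{3}$)
$B{\left(-15 \right)} 18 = \left(- \frac{1}{3}\right) 18 = -6$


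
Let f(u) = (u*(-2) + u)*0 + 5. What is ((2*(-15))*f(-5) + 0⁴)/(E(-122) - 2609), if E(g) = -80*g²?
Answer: 150/1193329 ≈ 0.00012570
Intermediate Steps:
f(u) = 5 (f(u) = (-2*u + u)*0 + 5 = -u*0 + 5 = 0 + 5 = 5)
((2*(-15))*f(-5) + 0⁴)/(E(-122) - 2609) = ((2*(-15))*5 + 0⁴)/(-80*(-122)² - 2609) = (-30*5 + 0)/(-80*14884 - 2609) = (-150 + 0)/(-1190720 - 2609) = -150/(-1193329) = -150*(-1/1193329) = 150/1193329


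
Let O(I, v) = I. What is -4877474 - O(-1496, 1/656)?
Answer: -4875978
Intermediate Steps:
-4877474 - O(-1496, 1/656) = -4877474 - 1*(-1496) = -4877474 + 1496 = -4875978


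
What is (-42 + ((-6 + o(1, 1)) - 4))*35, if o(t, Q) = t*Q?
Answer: -1785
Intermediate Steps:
o(t, Q) = Q*t
(-42 + ((-6 + o(1, 1)) - 4))*35 = (-42 + ((-6 + 1*1) - 4))*35 = (-42 + ((-6 + 1) - 4))*35 = (-42 + (-5 - 4))*35 = (-42 - 9)*35 = -51*35 = -1785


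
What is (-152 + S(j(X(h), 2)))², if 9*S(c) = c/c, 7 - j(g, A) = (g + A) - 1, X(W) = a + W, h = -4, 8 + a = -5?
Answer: 1868689/81 ≈ 23070.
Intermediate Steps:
a = -13 (a = -8 - 5 = -13)
X(W) = -13 + W
j(g, A) = 8 - A - g (j(g, A) = 7 - ((g + A) - 1) = 7 - ((A + g) - 1) = 7 - (-1 + A + g) = 7 + (1 - A - g) = 8 - A - g)
S(c) = ⅑ (S(c) = (c/c)/9 = (⅑)*1 = ⅑)
(-152 + S(j(X(h), 2)))² = (-152 + ⅑)² = (-1367/9)² = 1868689/81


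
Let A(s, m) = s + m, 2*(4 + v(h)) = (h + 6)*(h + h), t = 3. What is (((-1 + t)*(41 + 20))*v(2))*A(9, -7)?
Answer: 2928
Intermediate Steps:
v(h) = -4 + h*(6 + h) (v(h) = -4 + ((h + 6)*(h + h))/2 = -4 + ((6 + h)*(2*h))/2 = -4 + (2*h*(6 + h))/2 = -4 + h*(6 + h))
A(s, m) = m + s
(((-1 + t)*(41 + 20))*v(2))*A(9, -7) = (((-1 + 3)*(41 + 20))*(-4 + 2² + 6*2))*(-7 + 9) = ((2*61)*(-4 + 4 + 12))*2 = (122*12)*2 = 1464*2 = 2928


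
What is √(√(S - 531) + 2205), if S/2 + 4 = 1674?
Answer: √2258 ≈ 47.518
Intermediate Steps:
S = 3340 (S = -8 + 2*1674 = -8 + 3348 = 3340)
√(√(S - 531) + 2205) = √(√(3340 - 531) + 2205) = √(√2809 + 2205) = √(53 + 2205) = √2258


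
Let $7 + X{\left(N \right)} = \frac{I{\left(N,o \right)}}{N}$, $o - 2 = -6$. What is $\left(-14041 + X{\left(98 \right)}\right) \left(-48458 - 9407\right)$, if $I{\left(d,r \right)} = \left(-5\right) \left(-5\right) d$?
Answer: $811440895$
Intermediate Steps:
$o = -4$ ($o = 2 - 6 = -4$)
$I{\left(d,r \right)} = 25 d$
$X{\left(N \right)} = 18$ ($X{\left(N \right)} = -7 + \frac{25 N}{N} = -7 + 25 = 18$)
$\left(-14041 + X{\left(98 \right)}\right) \left(-48458 - 9407\right) = \left(-14041 + 18\right) \left(-48458 - 9407\right) = \left(-14023\right) \left(-57865\right) = 811440895$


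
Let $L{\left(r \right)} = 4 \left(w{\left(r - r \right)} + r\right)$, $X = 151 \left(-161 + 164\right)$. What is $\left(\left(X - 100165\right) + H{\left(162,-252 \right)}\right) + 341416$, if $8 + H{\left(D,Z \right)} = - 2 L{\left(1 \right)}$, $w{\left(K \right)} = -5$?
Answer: $241728$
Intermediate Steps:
$X = 453$ ($X = 151 \cdot 3 = 453$)
$L{\left(r \right)} = -20 + 4 r$ ($L{\left(r \right)} = 4 \left(-5 + r\right) = -20 + 4 r$)
$H{\left(D,Z \right)} = 24$ ($H{\left(D,Z \right)} = -8 - 2 \left(-20 + 4 \cdot 1\right) = -8 - 2 \left(-20 + 4\right) = -8 - -32 = -8 + 32 = 24$)
$\left(\left(X - 100165\right) + H{\left(162,-252 \right)}\right) + 341416 = \left(\left(453 - 100165\right) + 24\right) + 341416 = \left(-99712 + 24\right) + 341416 = -99688 + 341416 = 241728$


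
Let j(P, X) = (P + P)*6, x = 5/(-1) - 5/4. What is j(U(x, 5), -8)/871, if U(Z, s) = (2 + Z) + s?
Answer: 9/871 ≈ 0.010333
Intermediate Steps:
x = -25/4 (x = 5*(-1) - 5*¼ = -5 - 5/4 = -25/4 ≈ -6.2500)
U(Z, s) = 2 + Z + s
j(P, X) = 12*P (j(P, X) = (2*P)*6 = 12*P)
j(U(x, 5), -8)/871 = (12*(2 - 25/4 + 5))/871 = (12*(¾))*(1/871) = 9*(1/871) = 9/871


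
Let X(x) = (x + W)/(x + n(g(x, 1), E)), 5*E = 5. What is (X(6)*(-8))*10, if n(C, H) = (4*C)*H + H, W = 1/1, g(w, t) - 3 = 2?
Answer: -560/27 ≈ -20.741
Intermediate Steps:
E = 1 (E = (1/5)*5 = 1)
g(w, t) = 5 (g(w, t) = 3 + 2 = 5)
W = 1
n(C, H) = H + 4*C*H (n(C, H) = 4*C*H + H = H + 4*C*H)
X(x) = (1 + x)/(21 + x) (X(x) = (x + 1)/(x + 1*(1 + 4*5)) = (1 + x)/(x + 1*(1 + 20)) = (1 + x)/(x + 1*21) = (1 + x)/(x + 21) = (1 + x)/(21 + x))
(X(6)*(-8))*10 = (((1 + 6)/(21 + 6))*(-8))*10 = ((7/27)*(-8))*10 = -56/27*10 = -560/27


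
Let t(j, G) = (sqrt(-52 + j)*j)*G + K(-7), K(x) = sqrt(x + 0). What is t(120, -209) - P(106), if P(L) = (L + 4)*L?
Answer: -11660 - 50160*sqrt(17) + I*sqrt(7) ≈ -2.1848e+5 + 2.6458*I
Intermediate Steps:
K(x) = sqrt(x)
t(j, G) = I*sqrt(7) + G*j*sqrt(-52 + j) (t(j, G) = (sqrt(-52 + j)*j)*G + sqrt(-7) = (j*sqrt(-52 + j))*G + I*sqrt(7) = G*j*sqrt(-52 + j) + I*sqrt(7) = I*sqrt(7) + G*j*sqrt(-52 + j))
P(L) = L*(4 + L) (P(L) = (4 + L)*L = L*(4 + L))
t(120, -209) - P(106) = (I*sqrt(7) - 209*120*sqrt(-52 + 120)) - 106*(4 + 106) = (I*sqrt(7) - 209*120*sqrt(68)) - 106*110 = (I*sqrt(7) - 209*120*2*sqrt(17)) - 1*11660 = (I*sqrt(7) - 50160*sqrt(17)) - 11660 = (-50160*sqrt(17) + I*sqrt(7)) - 11660 = -11660 - 50160*sqrt(17) + I*sqrt(7)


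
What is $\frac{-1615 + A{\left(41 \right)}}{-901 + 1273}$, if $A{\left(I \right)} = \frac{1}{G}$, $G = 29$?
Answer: $- \frac{23417}{5394} \approx -4.3413$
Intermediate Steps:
$A{\left(I \right)} = \frac{1}{29}$
$\frac{-1615 + A{\left(41 \right)}}{-901 + 1273} = \frac{-1615 + \frac{1}{29}}{-901 + 1273} = - \frac{46834}{29 \cdot 372} = \left(- \frac{46834}{29}\right) \frac{1}{372} = - \frac{23417}{5394}$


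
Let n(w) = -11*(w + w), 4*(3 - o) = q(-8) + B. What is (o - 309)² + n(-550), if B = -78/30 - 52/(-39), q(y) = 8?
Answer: 384368521/3600 ≈ 1.0677e+5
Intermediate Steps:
B = -19/15 (B = -78*1/30 - 52*(-1/39) = -13/5 + 4/3 = -19/15 ≈ -1.2667)
o = 79/60 (o = 3 - (8 - 19/15)/4 = 3 - ¼*101/15 = 3 - 101/60 = 79/60 ≈ 1.3167)
n(w) = -22*w
(o - 309)² + n(-550) = (79/60 - 309)² - 22*(-550) = (-18461/60)² + 12100 = 340808521/3600 + 12100 = 384368521/3600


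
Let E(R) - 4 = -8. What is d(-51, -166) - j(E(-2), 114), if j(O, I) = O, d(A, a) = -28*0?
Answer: 4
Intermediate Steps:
d(A, a) = 0
E(R) = -4 (E(R) = 4 - 8 = -4)
d(-51, -166) - j(E(-2), 114) = 0 - 1*(-4) = 0 + 4 = 4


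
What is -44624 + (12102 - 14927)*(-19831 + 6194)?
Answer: 38479901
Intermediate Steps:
-44624 + (12102 - 14927)*(-19831 + 6194) = -44624 - 2825*(-13637) = -44624 + 38524525 = 38479901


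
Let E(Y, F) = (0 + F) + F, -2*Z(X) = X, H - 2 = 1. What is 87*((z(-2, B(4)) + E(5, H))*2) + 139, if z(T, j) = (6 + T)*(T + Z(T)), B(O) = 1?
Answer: 487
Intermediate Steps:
H = 3 (H = 2 + 1 = 3)
Z(X) = -X/2
E(Y, F) = 2*F (E(Y, F) = F + F = 2*F)
z(T, j) = T*(6 + T)/2 (z(T, j) = (6 + T)*(T - T/2) = (6 + T)*(T/2) = T*(6 + T)/2)
87*((z(-2, B(4)) + E(5, H))*2) + 139 = 87*(((½)*(-2)*(6 - 2) + 2*3)*2) + 139 = 87*(((½)*(-2)*4 + 6)*2) + 139 = 87*((-4 + 6)*2) + 139 = 87*(2*2) + 139 = 87*4 + 139 = 348 + 139 = 487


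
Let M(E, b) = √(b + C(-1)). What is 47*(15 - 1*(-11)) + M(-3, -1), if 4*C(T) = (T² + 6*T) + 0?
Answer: 1222 + 3*I/2 ≈ 1222.0 + 1.5*I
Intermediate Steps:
C(T) = T²/4 + 3*T/2 (C(T) = ((T² + 6*T) + 0)/4 = (T² + 6*T)/4 = T²/4 + 3*T/2)
M(E, b) = √(-5/4 + b) (M(E, b) = √(b + (¼)*(-1)*(6 - 1)) = √(b + (¼)*(-1)*5) = √(b - 5/4) = √(-5/4 + b))
47*(15 - 1*(-11)) + M(-3, -1) = 47*(15 - 1*(-11)) + √(-5 + 4*(-1))/2 = 47*(15 + 11) + √(-5 - 4)/2 = 47*26 + √(-9)/2 = 1222 + (3*I)/2 = 1222 + 3*I/2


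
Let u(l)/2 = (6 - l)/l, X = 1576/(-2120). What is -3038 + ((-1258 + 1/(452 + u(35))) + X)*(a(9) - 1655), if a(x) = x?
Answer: 4320720763447/2088465 ≈ 2.0689e+6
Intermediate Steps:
X = -197/265 (X = 1576*(-1/2120) = -197/265 ≈ -0.74340)
u(l) = 2*(6 - l)/l (u(l) = 2*((6 - l)/l) = 2*(6 - l)/l)
-3038 + ((-1258 + 1/(452 + u(35))) + X)*(a(9) - 1655) = -3038 + ((-1258 + 1/(452 + (-2 + 12/35))) - 197/265)*(9 - 1655) = -3038 + ((-1258 + 1/(452 + (-2 + 12*(1/35)))) - 197/265)*(-1646) = -3038 + ((-1258 + 1/(452 + (-2 + 12/35))) - 197/265)*(-1646) = -3038 + ((-1258 + 1/(452 - 58/35)) - 197/265)*(-1646) = -3038 + ((-1258 + 1/(15762/35)) - 197/265)*(-1646) = -3038 + ((-1258 + 35/15762) - 197/265)*(-1646) = -3038 + (-19828561/15762 - 197/265)*(-1646) = -3038 - 5257673779/4176930*(-1646) = -3038 + 4327065520117/2088465 = 4320720763447/2088465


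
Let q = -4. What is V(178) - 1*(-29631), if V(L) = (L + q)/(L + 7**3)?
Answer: 15437925/521 ≈ 29631.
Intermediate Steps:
V(L) = (-4 + L)/(343 + L) (V(L) = (L - 4)/(L + 7**3) = (-4 + L)/(L + 343) = (-4 + L)/(343 + L))
V(178) - 1*(-29631) = (-4 + 178)/(343 + 178) - 1*(-29631) = 174/521 + 29631 = 15437925/521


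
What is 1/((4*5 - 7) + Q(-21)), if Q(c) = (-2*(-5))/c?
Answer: 21/263 ≈ 0.079848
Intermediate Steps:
Q(c) = 10/c
1/((4*5 - 7) + Q(-21)) = 1/((4*5 - 7) + 10/(-21)) = 1/((20 - 7) + 10*(-1/21)) = 1/(13 - 10/21) = 1/(263/21) = 21/263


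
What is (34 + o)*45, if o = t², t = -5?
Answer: 2655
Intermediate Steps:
o = 25 (o = (-5)² = 25)
(34 + o)*45 = (34 + 25)*45 = 59*45 = 2655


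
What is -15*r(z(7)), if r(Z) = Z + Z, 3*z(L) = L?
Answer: -70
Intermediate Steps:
z(L) = L/3
r(Z) = 2*Z
-15*r(z(7)) = -30*(⅓)*7 = -30*7/3 = -15*14/3 = -70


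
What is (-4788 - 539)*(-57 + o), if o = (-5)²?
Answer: 170464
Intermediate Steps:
o = 25
(-4788 - 539)*(-57 + o) = (-4788 - 539)*(-57 + 25) = -5327*(-32) = 170464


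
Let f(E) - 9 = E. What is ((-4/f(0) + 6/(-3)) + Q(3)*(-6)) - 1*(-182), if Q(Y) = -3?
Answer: 1778/9 ≈ 197.56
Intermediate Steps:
f(E) = 9 + E
((-4/f(0) + 6/(-3)) + Q(3)*(-6)) - 1*(-182) = ((-4/(9 + 0) + 6/(-3)) - 3*(-6)) - 1*(-182) = ((-4/9 + 6*(-1/3)) + 18) + 182 = ((-4*1/9 - 2) + 18) + 182 = ((-4/9 - 2) + 18) + 182 = (-22/9 + 18) + 182 = 140/9 + 182 = 1778/9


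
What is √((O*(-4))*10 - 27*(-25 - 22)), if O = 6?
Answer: 7*√21 ≈ 32.078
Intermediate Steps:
√((O*(-4))*10 - 27*(-25 - 22)) = √((6*(-4))*10 - 27*(-25 - 22)) = √(-24*10 - 27*(-47)) = √(-240 + 1269) = √1029 = 7*√21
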